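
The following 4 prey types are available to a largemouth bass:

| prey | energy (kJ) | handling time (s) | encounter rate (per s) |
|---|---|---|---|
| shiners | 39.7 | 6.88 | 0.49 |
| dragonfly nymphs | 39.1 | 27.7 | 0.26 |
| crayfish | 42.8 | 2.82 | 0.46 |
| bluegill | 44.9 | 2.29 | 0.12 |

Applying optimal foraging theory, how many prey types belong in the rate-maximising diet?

2

Profitabilities (E/h, kJ/s): bluegill 19.6, crayfish 15.2, shiners 5.77, dragonfly nymphs 1.41. Add prey in this order while the next type's profitability exceeds the intake rate on those already taken.
Rate on top 1: 4.227. crayfish: 15.2 > 4.227 → include.
Rate on top 2: 9.75. shiners: 5.77 < 9.75 → exclude; stop.
Optimal diet: bluegill, crayfish — 2 of 4 types.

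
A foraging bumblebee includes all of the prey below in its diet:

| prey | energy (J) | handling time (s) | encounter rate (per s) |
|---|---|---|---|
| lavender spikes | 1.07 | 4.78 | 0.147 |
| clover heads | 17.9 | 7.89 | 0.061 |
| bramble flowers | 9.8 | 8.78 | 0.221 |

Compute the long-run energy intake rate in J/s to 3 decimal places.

0.828 J/s

Energy encountered per unit search time: 0.147×1.07 + 0.061×17.9 + 0.221×9.8 = 3.415 J/s.
Handling time per unit search time: 0.147×4.78 + 0.061×7.89 + 0.221×8.78 = 3.124.
Rate = 3.415/(1 + 3.124) = 0.828 J/s.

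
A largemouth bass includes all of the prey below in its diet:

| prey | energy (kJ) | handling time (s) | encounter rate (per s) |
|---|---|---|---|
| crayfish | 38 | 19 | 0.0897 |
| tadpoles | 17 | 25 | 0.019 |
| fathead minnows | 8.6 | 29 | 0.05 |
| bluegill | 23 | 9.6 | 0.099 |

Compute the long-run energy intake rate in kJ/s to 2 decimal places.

1.15 kJ/s

R = Σλ_iE_i / (1 + Σλ_ih_i)
Numerator: 0.0897×38 + 0.019×17 + 0.05×8.6 + 0.099×23 = 6.439
Denominator: 1 + 0.0897×19 + 0.019×25 + 0.05×29 + 0.099×9.6 = 5.58
R = 6.439/5.58 = 1.154 kJ/s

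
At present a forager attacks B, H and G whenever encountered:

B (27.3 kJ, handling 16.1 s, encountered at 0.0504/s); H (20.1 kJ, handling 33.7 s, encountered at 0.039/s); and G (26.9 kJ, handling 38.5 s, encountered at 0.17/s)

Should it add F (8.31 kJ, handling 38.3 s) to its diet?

No

Current rate: (0.0504×27.3 + 0.039×20.1 + 0.17×26.9)/(1 + 0.0504×16.1 + 0.039×33.7 + 0.17×38.5) = 0.6962 kJ/s.
Profitability of F: 8.31/38.3 = 0.217 kJ/s.
Since 0.217 < R, time spent handling F is better spent searching.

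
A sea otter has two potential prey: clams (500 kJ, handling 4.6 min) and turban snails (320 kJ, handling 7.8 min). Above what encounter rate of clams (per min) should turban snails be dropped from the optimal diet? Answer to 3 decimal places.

0.132 per min

The zero-one rule: include turban snails iff E₂/h₂ > λE₁/(1+λh₁). Equality gives the switch point.
λE₁h₂ = E₂ + λE₂h₁ ⇒ λ = E₂/(E₁h₂ − E₂h₁) = 320/(3900 − 1472) = 0.1318 per min.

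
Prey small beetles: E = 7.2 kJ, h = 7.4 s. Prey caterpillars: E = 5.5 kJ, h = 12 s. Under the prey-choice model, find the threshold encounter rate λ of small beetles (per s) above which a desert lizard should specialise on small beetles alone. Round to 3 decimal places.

At the threshold, the rate on small beetles alone equals the profitability of caterpillars: λ·7.2/(1 + λ·7.4) = 5.5/12 = 0.4583.
Rearranging, λ(7.2 − 0.4583×7.4) = 0.4583, so λ = 0.4583/3.808 = 0.1204 per s.

0.120 per s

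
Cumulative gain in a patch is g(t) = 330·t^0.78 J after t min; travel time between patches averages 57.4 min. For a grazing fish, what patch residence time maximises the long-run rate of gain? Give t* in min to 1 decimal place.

Optimal t* satisfies g'(t*) = g(t*)/(T + t*).
g'(t) = 0.78·330·t^-0.22. Setting 0.78·330·t^-0.22 = 330·t^0.78/(57.4+t) gives 0.78(57.4+t) = t, so 0.22·t = 0.78×57.4.
t* = 0.78×57.4/0.22 = 203.5 min.

203.5 min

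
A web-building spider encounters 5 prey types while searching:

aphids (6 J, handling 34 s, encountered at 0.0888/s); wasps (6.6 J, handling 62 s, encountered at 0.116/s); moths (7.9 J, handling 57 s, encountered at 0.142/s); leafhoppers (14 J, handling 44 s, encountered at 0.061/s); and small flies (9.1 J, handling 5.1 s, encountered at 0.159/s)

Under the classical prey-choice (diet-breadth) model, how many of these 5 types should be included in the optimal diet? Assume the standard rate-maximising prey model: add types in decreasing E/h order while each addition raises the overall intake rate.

1

Profitabilities (E/h, J/s): small flies 1.78, leafhoppers 0.318, aphids 0.176, moths 0.139, wasps 0.106. Add prey in this order while the next type's profitability exceeds the intake rate on those already taken.
Rate on top 1: 0.799. leafhoppers: 0.318 < 0.799 → exclude; stop.
Optimal diet: small flies — 1 of 5 types.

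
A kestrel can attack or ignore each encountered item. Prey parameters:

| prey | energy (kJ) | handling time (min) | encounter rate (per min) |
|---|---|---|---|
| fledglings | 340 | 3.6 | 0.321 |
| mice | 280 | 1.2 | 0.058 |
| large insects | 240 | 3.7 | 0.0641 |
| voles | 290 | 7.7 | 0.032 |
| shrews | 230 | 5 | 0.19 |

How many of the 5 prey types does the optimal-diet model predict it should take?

3

Profitabilities (E/h, kJ/min): mice 233, fledglings 94.4, large insects 64.9, shrews 46, voles 37.7. Add prey in this order while the next type's profitability exceeds the intake rate on those already taken.
Rate on top 1: 15.18. fledglings: 94.4 > 15.18 → include.
Rate on top 2: 56.35. large insects: 64.9 > 56.35 → include.
Rate on top 3: 57.17. shrews: 46 < 57.17 → exclude; stop.
Optimal diet: mice, fledglings, large insects — 3 of 5 types.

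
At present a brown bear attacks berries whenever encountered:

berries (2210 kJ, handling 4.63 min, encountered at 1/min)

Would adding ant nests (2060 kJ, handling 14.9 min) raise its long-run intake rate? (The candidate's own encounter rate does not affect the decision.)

Current rate: (1×2210)/(1 + 1×4.63) = 392.5 kJ/min.
Profitability of ant nests: 2060/14.9 = 138.3 kJ/min.
Since 138.3 < R, time spent handling ant nests is better spent searching.

No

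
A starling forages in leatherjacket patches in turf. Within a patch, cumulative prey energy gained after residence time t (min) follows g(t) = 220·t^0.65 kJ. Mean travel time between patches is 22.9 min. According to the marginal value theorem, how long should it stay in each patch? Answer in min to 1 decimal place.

Optimal t* satisfies g'(t*) = g(t*)/(T + t*).
g'(t) = 0.65·220·t^-0.35. Setting 0.65·220·t^-0.35 = 220·t^0.65/(22.9+t) gives 0.65(22.9+t) = t, so 0.35·t = 0.65×22.9.
t* = 0.65×22.9/0.35 = 42.53 min.

42.5 min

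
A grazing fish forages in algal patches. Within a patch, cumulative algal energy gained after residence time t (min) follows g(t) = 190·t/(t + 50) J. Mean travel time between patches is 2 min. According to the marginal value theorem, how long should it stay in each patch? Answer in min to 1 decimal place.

10.0 min

By the marginal value theorem, leave when the instantaneous gain rate g'(t) equals the habitat-wide average g(t)/(T + t).
g'(t) = 190·50/(t + 50)². Setting 190·50/(t+50)² = 190t/[(t+50)(2+t)] gives 50(2+t) = t(t+50), so t² = 50×2 = 100.
t* = √100 = 10 min.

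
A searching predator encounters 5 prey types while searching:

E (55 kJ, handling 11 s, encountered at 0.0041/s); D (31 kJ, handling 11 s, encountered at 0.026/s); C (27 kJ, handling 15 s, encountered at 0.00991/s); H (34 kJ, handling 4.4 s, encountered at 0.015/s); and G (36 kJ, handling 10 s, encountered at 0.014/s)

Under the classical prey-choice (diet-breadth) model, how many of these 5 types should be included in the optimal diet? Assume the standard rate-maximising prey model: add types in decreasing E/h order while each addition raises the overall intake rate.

5

Profitabilities (E/h, kJ/s): H 7.73, E 5, G 3.6, D 2.82, C 1.8. Add prey in this order while the next type's profitability exceeds the intake rate on those already taken.
Rate on top 1: 0.4784. E: 5 > 0.4784 → include.
Rate on top 2: 0.662. G: 3.6 > 0.662 → include.
Rate on top 3: 0.9907. D: 2.82 > 0.9907 → include.
Rate on top 4: 1.331. C: 1.8 > 1.331 → include.
Optimal diet: H, E, G, D, C — 5 of 5 types.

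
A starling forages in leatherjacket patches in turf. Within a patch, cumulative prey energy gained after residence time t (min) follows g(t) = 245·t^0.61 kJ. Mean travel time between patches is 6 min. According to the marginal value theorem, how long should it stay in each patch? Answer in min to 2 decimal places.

Optimal t* satisfies g'(t*) = g(t*)/(T + t*).
g'(t) = 0.61·245·t^-0.39. Setting 0.61·245·t^-0.39 = 245·t^0.61/(6+t) gives 0.61(6+t) = t, so 0.39·t = 0.61×6.
t* = 0.61×6/0.39 = 9.385 min.

9.38 min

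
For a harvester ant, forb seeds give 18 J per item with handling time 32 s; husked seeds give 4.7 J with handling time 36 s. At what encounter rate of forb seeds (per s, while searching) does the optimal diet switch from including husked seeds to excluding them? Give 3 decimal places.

At the threshold, the rate on forb seeds alone equals the profitability of husked seeds: λ·18/(1 + λ·32) = 4.7/36 = 0.1306.
Rearranging, λ(18 − 0.1306×32) = 0.1306, so λ = 0.1306/13.82 = 0.009445 per s.

0.009 per s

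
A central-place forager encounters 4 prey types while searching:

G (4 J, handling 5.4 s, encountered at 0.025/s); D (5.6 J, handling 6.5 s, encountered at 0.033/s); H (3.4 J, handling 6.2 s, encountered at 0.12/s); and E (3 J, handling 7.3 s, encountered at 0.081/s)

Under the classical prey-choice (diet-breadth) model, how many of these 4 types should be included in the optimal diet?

4

Profitabilities (E/h, J/s): D 0.862, G 0.741, H 0.548, E 0.411. Add prey in this order while the next type's profitability exceeds the intake rate on those already taken.
Rate on top 1: 0.1522. G: 0.741 > 0.1522 → include.
Rate on top 2: 0.211. H: 0.548 > 0.211 → include.
Rate on top 3: 0.3309. E: 0.411 > 0.3309 → include.
Optimal diet: D, G, H, E — 4 of 4 types.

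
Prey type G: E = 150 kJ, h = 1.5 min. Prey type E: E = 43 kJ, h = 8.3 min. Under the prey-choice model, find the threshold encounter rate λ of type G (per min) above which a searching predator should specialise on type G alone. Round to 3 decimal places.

The zero-one rule: include type E iff E₂/h₂ > λE₁/(1+λh₁). Equality gives the switch point.
λE₁h₂ = E₂ + λE₂h₁ ⇒ λ = E₂/(E₁h₂ − E₂h₁) = 43/(1245 − 64.5) = 0.03643 per min.

0.036 per min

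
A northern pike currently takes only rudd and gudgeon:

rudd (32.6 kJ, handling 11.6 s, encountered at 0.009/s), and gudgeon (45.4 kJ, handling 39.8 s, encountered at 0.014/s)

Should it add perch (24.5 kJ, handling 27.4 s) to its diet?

Yes

Current rate: (0.009×32.6 + 0.014×45.4)/(1 + 0.009×11.6 + 0.014×39.8) = 0.5591 kJ/s.
perch: E/h = 24.5/27.4 = 0.8942 kJ/s.
0.8942 > 0.5591, so adding perch raises the average — include it.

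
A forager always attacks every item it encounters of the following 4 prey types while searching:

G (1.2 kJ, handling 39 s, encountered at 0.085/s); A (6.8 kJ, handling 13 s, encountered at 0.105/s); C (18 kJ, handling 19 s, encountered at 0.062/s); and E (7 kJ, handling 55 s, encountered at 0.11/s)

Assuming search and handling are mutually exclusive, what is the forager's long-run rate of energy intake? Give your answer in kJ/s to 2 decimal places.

0.21 kJ/s

R = Σλ_iE_i / (1 + Σλ_ih_i)
Numerator: 0.085×1.2 + 0.105×6.8 + 0.062×18 + 0.11×7 = 2.702
Denominator: 1 + 0.085×39 + 0.105×13 + 0.062×19 + 0.11×55 = 12.91
R = 2.702/12.91 = 0.2093 kJ/s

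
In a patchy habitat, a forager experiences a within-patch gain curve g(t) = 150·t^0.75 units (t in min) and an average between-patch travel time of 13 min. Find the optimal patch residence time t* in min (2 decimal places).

39.00 min

Maximise g(t)/(T+t): set derivative to zero → g'(t)(T+t) = g(t).
g'(t) = 0.75·150·t^-0.25. Setting 0.75·150·t^-0.25 = 150·t^0.75/(13+t) gives 0.75(13+t) = t, so 0.25·t = 0.75×13.
t* = 0.75×13/0.25 = 39 min.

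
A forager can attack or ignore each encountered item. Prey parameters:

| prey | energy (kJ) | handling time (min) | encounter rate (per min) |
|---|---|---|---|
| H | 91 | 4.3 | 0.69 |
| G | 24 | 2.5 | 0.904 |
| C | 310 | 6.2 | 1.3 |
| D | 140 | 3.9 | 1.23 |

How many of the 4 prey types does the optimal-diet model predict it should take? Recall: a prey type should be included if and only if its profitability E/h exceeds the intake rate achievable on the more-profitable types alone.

1

Rank by E/h (kJ/min): C 50, D 35.9, H 21.2, G 9.6. Include each in turn until the next type's E/h falls below the running intake rate.
Rate on top 1: 44.48. D: 35.9 < 44.48 → exclude; stop.
Optimal diet: C — 1 of 4 types.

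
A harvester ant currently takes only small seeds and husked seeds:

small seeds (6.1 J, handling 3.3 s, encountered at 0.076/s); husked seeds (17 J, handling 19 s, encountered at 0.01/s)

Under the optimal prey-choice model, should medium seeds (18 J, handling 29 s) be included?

Yes

Intake rate on the current diet: R = (0.076×6.1 + 0.01×17) / (1 + 0.076×3.3 + 0.01×19) = 0.6336/1.441 = 0.4398 J/s.
Profitability of medium seeds: 18/29 = 0.6207 J/s.
0.6207 > 0.4398, so adding medium seeds raises the average — include it.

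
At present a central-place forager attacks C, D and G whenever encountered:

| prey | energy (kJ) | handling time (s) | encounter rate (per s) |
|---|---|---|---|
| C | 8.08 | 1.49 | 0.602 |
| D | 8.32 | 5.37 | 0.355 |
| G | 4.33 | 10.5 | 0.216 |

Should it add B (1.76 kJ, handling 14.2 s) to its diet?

On C, D and G alone, R = ΣλE/(1+Σλh) = 8.753/6.071 = 1.442 kJ/s.
B: E/h = 1.76/14.2 = 0.1239 kJ/s.
0.1239 < 1.442, so adding B would lower the average — exclude it.

No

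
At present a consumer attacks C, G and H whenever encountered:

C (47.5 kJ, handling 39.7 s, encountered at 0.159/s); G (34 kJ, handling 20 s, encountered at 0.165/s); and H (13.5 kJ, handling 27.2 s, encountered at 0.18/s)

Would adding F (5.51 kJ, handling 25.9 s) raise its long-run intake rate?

No

Current rate: (0.159×47.5 + 0.165×34 + 0.18×13.5)/(1 + 0.159×39.7 + 0.165×20 + 0.18×27.2) = 1.005 kJ/s.
F: E/h = 5.51/25.9 = 0.2127 kJ/s.
Since 0.2127 < R, time spent handling F is better spent searching.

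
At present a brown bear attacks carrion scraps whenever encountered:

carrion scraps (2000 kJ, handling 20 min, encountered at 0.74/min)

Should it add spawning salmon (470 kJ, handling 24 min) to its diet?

Current rate: (0.74×2000)/(1 + 0.74×20) = 93.67 kJ/min.
spawning salmon: E/h = 470/24 = 19.58 kJ/min.
Since 19.58 < R, time spent handling spawning salmon is better spent searching.

No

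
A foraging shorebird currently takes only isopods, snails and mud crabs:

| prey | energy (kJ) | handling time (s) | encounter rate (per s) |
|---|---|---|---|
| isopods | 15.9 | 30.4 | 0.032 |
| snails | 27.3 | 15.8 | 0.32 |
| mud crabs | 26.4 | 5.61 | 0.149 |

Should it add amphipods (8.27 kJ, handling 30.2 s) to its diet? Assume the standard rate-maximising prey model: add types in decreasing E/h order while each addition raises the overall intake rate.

No

Intake rate on the current diet: R = (0.032×15.9 + 0.32×27.3 + 0.149×26.4) / (1 + 0.032×30.4 + 0.32×15.8 + 0.149×5.61) = 13.18/7.865 = 1.676 kJ/s.
amphipods: E/h = 8.27/30.2 = 0.2738 kJ/s.
0.2738 < 1.676, so adding amphipods would lower the average — exclude it.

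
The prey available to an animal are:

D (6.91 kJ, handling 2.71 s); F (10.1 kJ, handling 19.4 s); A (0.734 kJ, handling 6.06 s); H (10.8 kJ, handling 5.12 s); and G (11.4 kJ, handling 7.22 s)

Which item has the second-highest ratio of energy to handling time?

Profitability E/h (kJ/s): D = 6.91/2.71 = 2.55, F = 10.1/19.4 = 0.521, A = 0.734/6.06 = 0.121, H = 10.8/5.12 = 2.11, G = 11.4/7.22 = 1.58.
Ranked: D > H > G > F > A.

H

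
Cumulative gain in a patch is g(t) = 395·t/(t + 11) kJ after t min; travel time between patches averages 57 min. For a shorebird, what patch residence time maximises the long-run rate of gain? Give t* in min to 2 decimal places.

25.04 min

Maximise g(t)/(T+t): set derivative to zero → g'(t)(T+t) = g(t).
g'(t) = 395·11/(t + 11)². Setting 395·11/(t+11)² = 395t/[(t+11)(57+t)] gives 11(57+t) = t(t+11), so t² = 11×57 = 627.
t* = √627 = 25.04 min.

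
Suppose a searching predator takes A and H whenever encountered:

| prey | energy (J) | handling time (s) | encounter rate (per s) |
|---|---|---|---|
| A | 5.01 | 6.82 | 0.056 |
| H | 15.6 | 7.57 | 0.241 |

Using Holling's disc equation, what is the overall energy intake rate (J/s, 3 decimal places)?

Energy encountered per unit search time: 0.056×5.01 + 0.241×15.6 = 4.04 J/s.
Handling time per unit search time: 0.056×6.82 + 0.241×7.57 = 2.206.
Rate = 4.04/(1 + 2.206) = 1.26 J/s.

1.260 J/s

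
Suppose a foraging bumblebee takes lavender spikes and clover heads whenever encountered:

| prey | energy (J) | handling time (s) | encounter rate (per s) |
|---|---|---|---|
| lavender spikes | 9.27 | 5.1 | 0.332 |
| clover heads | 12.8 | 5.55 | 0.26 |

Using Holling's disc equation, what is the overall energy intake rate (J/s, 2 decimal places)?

R = Σλ_iE_i / (1 + Σλ_ih_i)
Numerator: 0.332×9.27 + 0.26×12.8 = 6.406
Denominator: 1 + 0.332×5.1 + 0.26×5.55 = 4.136
R = 6.406/4.136 = 1.549 J/s

1.55 J/s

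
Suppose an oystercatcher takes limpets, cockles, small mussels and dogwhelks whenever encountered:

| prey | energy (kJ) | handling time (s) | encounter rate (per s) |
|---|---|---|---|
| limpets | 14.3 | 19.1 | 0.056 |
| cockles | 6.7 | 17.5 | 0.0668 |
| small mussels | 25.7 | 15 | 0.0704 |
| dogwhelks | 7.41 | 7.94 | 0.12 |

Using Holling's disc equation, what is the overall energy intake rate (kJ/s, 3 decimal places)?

R = Σλ_iE_i / (1 + Σλ_ih_i)
Numerator: 0.056×14.3 + 0.0668×6.7 + 0.0704×25.7 + 0.12×7.41 = 3.947
Denominator: 1 + 0.056×19.1 + 0.0668×17.5 + 0.0704×15 + 0.12×7.94 = 5.247
R = 3.947/5.247 = 0.7522 kJ/s

0.752 kJ/s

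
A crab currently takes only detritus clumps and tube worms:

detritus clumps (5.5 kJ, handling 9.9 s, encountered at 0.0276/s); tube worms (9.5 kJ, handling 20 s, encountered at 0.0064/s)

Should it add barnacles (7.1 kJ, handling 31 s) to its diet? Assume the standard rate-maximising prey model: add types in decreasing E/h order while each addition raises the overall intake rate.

On detritus clumps and tube worms alone, R = ΣλE/(1+Σλh) = 0.2126/1.401 = 0.1517 kJ/s.
Profitability of barnacles: 7.1/31 = 0.229 kJ/s.
Since 0.229 > R, including barnacles increases the long-run rate.

Yes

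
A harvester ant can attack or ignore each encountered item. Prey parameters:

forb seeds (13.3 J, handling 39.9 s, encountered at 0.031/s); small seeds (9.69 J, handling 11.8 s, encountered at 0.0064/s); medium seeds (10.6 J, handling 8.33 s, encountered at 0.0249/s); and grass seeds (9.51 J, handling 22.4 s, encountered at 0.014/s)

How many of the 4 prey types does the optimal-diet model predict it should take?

4

Rank by E/h (J/s): medium seeds 1.27, small seeds 0.821, grass seeds 0.425, forb seeds 0.333. Include each in turn until the next type's E/h falls below the running intake rate.
Rate on top 1: 0.2186. small seeds: 0.821 > 0.2186 → include.
Rate on top 2: 0.2541. grass seeds: 0.425 > 0.2541 → include.
Rate on top 3: 0.2876. forb seeds: 0.333 > 0.2876 → include.
Optimal diet: medium seeds, small seeds, grass seeds, forb seeds — 4 of 4 types.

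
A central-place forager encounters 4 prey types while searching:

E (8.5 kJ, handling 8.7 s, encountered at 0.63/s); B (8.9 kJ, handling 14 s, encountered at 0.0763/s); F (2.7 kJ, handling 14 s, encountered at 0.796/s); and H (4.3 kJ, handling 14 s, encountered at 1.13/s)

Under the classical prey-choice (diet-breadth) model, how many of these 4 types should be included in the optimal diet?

1

Profitabilities (E/h, kJ/s): E 0.977, B 0.636, H 0.307, F 0.193. Add prey in this order while the next type's profitability exceeds the intake rate on those already taken.
Rate on top 1: 0.8263. B: 0.636 < 0.8263 → exclude; stop.
Optimal diet: E — 1 of 4 types.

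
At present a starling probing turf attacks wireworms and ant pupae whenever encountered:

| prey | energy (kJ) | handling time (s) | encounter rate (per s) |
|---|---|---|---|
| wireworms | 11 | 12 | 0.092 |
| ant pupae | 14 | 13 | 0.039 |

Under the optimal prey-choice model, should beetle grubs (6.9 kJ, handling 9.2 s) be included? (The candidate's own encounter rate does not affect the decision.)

Yes

Intake rate on the current diet: R = (0.092×11 + 0.039×14) / (1 + 0.092×12 + 0.039×13) = 1.558/2.611 = 0.5967 kJ/s.
Profitability of beetle grubs: 6.9/9.2 = 0.75 kJ/s.
Since 0.75 > R, including beetle grubs increases the long-run rate.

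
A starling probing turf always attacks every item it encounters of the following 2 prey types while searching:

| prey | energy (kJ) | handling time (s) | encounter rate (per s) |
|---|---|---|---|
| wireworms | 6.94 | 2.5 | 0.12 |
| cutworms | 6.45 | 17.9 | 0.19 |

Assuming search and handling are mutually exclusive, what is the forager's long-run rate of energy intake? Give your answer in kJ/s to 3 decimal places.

0.438 kJ/s

R = Σλ_iE_i / (1 + Σλ_ih_i)
Numerator: 0.12×6.94 + 0.19×6.45 = 2.058
Denominator: 1 + 0.12×2.5 + 0.19×17.9 = 4.701
R = 2.058/4.701 = 0.4378 kJ/s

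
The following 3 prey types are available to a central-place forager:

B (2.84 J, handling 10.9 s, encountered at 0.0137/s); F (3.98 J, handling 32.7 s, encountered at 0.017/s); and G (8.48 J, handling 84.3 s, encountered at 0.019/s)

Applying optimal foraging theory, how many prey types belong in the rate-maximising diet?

Profitabilities (E/h, J/s): B 0.261, F 0.122, G 0.101. Add prey in this order while the next type's profitability exceeds the intake rate on those already taken.
Rate on top 1: 0.03385. F: 0.122 > 0.03385 → include.
Rate on top 2: 0.06249. G: 0.101 > 0.06249 → include.
Optimal diet: B, F, G — 3 of 3 types.

3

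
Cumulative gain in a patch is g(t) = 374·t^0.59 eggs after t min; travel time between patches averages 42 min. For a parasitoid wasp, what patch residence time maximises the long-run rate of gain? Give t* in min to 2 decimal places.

60.44 min

Optimal t* satisfies g'(t*) = g(t*)/(T + t*).
g'(t) = 0.59·374·t^-0.41. Setting 0.59·374·t^-0.41 = 374·t^0.59/(42+t) gives 0.59(42+t) = t, so 0.41·t = 0.59×42.
t* = 0.59×42/0.41 = 60.44 min.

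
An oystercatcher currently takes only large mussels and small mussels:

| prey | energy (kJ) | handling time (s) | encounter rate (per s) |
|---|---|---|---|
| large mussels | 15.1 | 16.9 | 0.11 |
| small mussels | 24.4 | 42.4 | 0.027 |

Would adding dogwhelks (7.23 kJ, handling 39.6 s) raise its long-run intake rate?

Current rate: (0.11×15.1 + 0.027×24.4)/(1 + 0.11×16.9 + 0.027×42.4) = 0.5794 kJ/s.
dogwhelks: E/h = 7.23/39.6 = 0.1826 kJ/s.
Since 0.1826 < R, time spent handling dogwhelks is better spent searching.

No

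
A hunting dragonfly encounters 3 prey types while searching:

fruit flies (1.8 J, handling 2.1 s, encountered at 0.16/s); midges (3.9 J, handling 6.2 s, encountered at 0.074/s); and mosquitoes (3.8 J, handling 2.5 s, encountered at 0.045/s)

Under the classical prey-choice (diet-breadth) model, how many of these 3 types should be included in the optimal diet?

Rank by E/h (J/s): mosquitoes 1.52, fruit flies 0.857, midges 0.629. Include each in turn until the next type's E/h falls below the running intake rate.
Rate on top 1: 0.1537. fruit flies: 0.857 > 0.1537 → include.
Rate on top 2: 0.3169. midges: 0.629 > 0.3169 → include.
Optimal diet: mosquitoes, fruit flies, midges — 3 of 3 types.

3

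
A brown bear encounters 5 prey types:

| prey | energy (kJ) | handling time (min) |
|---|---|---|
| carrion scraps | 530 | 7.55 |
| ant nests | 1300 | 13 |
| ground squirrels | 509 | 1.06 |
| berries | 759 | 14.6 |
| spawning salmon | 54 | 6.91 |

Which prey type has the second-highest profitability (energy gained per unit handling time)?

ant nests

Profitability E/h (kJ/min): carrion scraps = 530/7.55 = 70.2, ant nests = 1300/13 = 100, ground squirrels = 509/1.06 = 480, berries = 759/14.6 = 52, spawning salmon = 54/6.91 = 7.81.
Ranked: ground squirrels > ant nests > carrion scraps > berries > spawning salmon.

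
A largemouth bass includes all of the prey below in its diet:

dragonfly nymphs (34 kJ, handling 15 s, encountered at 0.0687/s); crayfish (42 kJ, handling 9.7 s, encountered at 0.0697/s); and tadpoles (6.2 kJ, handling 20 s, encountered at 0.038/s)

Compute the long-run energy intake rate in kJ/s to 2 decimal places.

1.59 kJ/s

R = Σλ_iE_i / (1 + Σλ_ih_i)
Numerator: 0.0687×34 + 0.0697×42 + 0.038×6.2 = 5.499
Denominator: 1 + 0.0687×15 + 0.0697×9.7 + 0.038×20 = 3.467
R = 5.499/3.467 = 1.586 kJ/s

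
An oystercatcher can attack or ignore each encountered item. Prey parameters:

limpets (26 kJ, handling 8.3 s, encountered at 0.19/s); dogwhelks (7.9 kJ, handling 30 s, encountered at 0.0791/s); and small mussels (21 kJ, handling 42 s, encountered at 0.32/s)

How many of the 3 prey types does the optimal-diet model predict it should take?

Profitabilities (E/h, kJ/s): limpets 3.13, small mussels 0.5, dogwhelks 0.263. Add prey in this order while the next type's profitability exceeds the intake rate on those already taken.
Rate on top 1: 1.917. small mussels: 0.5 < 1.917 → exclude; stop.
Optimal diet: limpets — 1 of 3 types.

1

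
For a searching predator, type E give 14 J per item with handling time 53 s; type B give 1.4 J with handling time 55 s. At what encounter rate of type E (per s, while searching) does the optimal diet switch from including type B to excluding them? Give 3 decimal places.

0.002 per s

Drop type B once their profitability E₂/h₂ falls below the rate achievable on type E alone: E₂/h₂ = λE₁/(1 + λh₁).
Solve for λ: λE₁h₂ = E₂(1 + λh₁) → λ(E₁h₂ − E₂h₁) = E₂ → λ = E₂/(E₁h₂ − E₂h₁).
λ = 1.4/(14×55 − 1.4×53) = 1.4/695.8 = 0.002012 per s.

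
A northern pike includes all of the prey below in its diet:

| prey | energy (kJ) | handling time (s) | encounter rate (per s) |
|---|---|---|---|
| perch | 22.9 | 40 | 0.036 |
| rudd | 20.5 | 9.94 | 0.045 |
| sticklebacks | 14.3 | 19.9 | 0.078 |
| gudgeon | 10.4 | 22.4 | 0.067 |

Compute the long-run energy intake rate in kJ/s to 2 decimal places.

0.60 kJ/s

R = Σλ_iE_i / (1 + Σλ_ih_i)
Numerator: 0.036×22.9 + 0.045×20.5 + 0.078×14.3 + 0.067×10.4 = 3.559
Denominator: 1 + 0.036×40 + 0.045×9.94 + 0.078×19.9 + 0.067×22.4 = 5.94
R = 3.559/5.94 = 0.5991 kJ/s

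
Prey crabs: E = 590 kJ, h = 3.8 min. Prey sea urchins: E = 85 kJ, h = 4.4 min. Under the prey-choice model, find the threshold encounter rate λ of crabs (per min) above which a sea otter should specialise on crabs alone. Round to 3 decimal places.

Drop sea urchins once their profitability E₂/h₂ falls below the rate achievable on crabs alone: E₂/h₂ = λE₁/(1 + λh₁).
Solve for λ: λE₁h₂ = E₂(1 + λh₁) → λ(E₁h₂ − E₂h₁) = E₂ → λ = E₂/(E₁h₂ − E₂h₁).
λ = 85/(590×4.4 − 85×3.8) = 85/2273 = 0.0374 per min.

0.037 per min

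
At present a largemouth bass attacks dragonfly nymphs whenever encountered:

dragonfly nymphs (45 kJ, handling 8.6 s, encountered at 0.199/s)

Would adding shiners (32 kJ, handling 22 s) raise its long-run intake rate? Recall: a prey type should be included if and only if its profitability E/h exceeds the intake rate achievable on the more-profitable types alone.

Intake rate on the current diet: R = (0.199×45) / (1 + 0.199×8.6) = 8.955/2.711 = 3.303 kJ/s.
shiners: E/h = 32/22 = 1.455 kJ/s.
Since 1.455 < R, time spent handling shiners is better spent searching.

No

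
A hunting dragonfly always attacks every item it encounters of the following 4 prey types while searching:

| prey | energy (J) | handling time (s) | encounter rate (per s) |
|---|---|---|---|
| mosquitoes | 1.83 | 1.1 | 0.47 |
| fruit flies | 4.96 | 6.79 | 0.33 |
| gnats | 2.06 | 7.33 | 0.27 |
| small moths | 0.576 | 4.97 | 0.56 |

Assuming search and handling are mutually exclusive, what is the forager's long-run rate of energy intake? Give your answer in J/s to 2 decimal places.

Energy encountered per unit search time: 0.47×1.83 + 0.33×4.96 + 0.27×2.06 + 0.56×0.576 = 3.376 J/s.
Handling time per unit search time: 0.47×1.1 + 0.33×6.79 + 0.27×7.33 + 0.56×4.97 = 7.52.
Rate = 3.376/(1 + 7.52) = 0.3962 J/s.

0.40 J/s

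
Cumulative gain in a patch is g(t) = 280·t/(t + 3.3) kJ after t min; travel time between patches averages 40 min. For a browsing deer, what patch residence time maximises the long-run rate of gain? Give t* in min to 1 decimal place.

11.5 min

By the marginal value theorem, leave when the instantaneous gain rate g'(t) equals the habitat-wide average g(t)/(T + t).
g'(t) = 280·3.3/(t + 3.3)². Setting 280·3.3/(t+3.3)² = 280t/[(t+3.3)(40+t)] gives 3.3(40+t) = t(t+3.3), so t² = 3.3×40 = 132.
t* = √132 = 11.49 min.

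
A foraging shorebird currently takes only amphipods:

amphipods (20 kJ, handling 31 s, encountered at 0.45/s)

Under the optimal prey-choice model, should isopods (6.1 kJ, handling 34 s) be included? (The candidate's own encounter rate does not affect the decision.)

No

Intake rate on the current diet: R = (0.45×20) / (1 + 0.45×31) = 9/14.95 = 0.602 kJ/s.
isopods: E/h = 6.1/34 = 0.1794 kJ/s.
Since 0.1794 < R, time spent handling isopods is better spent searching.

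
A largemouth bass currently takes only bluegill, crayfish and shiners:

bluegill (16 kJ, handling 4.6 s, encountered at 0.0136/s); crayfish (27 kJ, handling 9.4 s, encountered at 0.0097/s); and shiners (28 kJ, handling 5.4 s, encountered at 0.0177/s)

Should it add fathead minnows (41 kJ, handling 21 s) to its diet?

On bluegill, crayfish and shiners alone, R = ΣλE/(1+Σλh) = 0.9751/1.249 = 0.7805 kJ/s.
fathead minnows: E/h = 41/21 = 1.952 kJ/s.
1.952 > 0.7805, so adding fathead minnows raises the average — include it.

Yes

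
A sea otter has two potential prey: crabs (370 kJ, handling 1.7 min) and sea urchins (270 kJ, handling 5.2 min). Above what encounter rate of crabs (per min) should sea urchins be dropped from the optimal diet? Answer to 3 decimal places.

The zero-one rule: include sea urchins iff E₂/h₂ > λE₁/(1+λh₁). Equality gives the switch point.
λE₁h₂ = E₂ + λE₂h₁ ⇒ λ = E₂/(E₁h₂ − E₂h₁) = 270/(1924 − 459) = 0.1843 per min.

0.184 per min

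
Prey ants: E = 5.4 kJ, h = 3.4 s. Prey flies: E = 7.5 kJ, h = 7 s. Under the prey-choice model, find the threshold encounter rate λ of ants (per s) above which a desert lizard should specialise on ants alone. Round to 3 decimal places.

Drop flies once their profitability E₂/h₂ falls below the rate achievable on ants alone: E₂/h₂ = λE₁/(1 + λh₁).
Solve for λ: λE₁h₂ = E₂(1 + λh₁) → λ(E₁h₂ − E₂h₁) = E₂ → λ = E₂/(E₁h₂ − E₂h₁).
λ = 7.5/(5.4×7 − 7.5×3.4) = 7.5/12.3 = 0.6098 per s.

0.610 per s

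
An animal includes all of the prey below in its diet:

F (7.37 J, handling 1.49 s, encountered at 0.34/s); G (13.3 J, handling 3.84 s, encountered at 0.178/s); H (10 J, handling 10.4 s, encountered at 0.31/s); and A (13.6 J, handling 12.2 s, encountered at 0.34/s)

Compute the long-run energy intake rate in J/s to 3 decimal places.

Energy encountered per unit search time: 0.34×7.37 + 0.178×13.3 + 0.31×10 + 0.34×13.6 = 12.6 J/s.
Handling time per unit search time: 0.34×1.49 + 0.178×3.84 + 0.31×10.4 + 0.34×12.2 = 8.562.
Rate = 12.6/(1 + 8.562) = 1.317 J/s.

1.317 J/s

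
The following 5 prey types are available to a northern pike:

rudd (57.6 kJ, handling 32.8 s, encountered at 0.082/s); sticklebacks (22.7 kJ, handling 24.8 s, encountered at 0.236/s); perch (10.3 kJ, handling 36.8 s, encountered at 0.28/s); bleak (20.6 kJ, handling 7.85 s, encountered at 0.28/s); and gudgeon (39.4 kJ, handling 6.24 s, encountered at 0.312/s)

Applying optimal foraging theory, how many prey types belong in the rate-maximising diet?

1

E/h in descending order: gudgeon 6.31, bleak 2.62, rudd 1.76, sticklebacks 0.915, perch 0.28 kJ/s. The optimal diet is the largest prefix of this list for which every included type satisfies E_i/h_i > R on the types above it.
Rate on top 1: 4.171. bleak: 2.62 < 4.171 → exclude; stop.
Optimal diet: gudgeon — 1 of 5 types.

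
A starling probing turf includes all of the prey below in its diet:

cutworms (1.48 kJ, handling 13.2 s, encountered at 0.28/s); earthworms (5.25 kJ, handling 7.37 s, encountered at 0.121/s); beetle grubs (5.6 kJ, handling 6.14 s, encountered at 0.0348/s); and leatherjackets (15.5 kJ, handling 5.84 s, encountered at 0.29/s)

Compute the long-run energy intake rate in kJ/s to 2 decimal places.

R = Σλ_iE_i / (1 + Σλ_ih_i)
Numerator: 0.28×1.48 + 0.121×5.25 + 0.0348×5.6 + 0.29×15.5 = 5.74
Denominator: 1 + 0.28×13.2 + 0.121×7.37 + 0.0348×6.14 + 0.29×5.84 = 7.495
R = 5.74/7.495 = 0.7658 kJ/s

0.77 kJ/s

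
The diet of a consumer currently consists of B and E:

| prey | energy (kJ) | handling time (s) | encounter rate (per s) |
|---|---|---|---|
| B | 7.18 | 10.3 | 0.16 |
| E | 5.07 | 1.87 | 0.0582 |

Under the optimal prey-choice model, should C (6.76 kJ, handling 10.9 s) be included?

On B and E alone, R = ΣλE/(1+Σλh) = 1.444/2.757 = 0.5237 kJ/s.
C: E/h = 6.76/10.9 = 0.6202 kJ/s.
Since 0.6202 > R, including C increases the long-run rate.

Yes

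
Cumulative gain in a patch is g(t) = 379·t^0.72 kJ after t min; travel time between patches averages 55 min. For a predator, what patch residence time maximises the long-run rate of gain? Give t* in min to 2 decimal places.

141.43 min

By the marginal value theorem, leave when the instantaneous gain rate g'(t) equals the habitat-wide average g(t)/(T + t).
g'(t) = 0.72·379·t^-0.28. Setting 0.72·379·t^-0.28 = 379·t^0.72/(55+t) gives 0.72(55+t) = t, so 0.28·t = 0.72×55.
t* = 0.72×55/0.28 = 141.4 min.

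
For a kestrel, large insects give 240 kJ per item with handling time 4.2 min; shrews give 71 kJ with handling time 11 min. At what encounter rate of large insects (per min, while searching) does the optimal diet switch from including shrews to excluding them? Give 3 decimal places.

The zero-one rule: include shrews iff E₂/h₂ > λE₁/(1+λh₁). Equality gives the switch point.
λE₁h₂ = E₂ + λE₂h₁ ⇒ λ = E₂/(E₁h₂ − E₂h₁) = 71/(2640 − 298.2) = 0.03032 per min.

0.030 per min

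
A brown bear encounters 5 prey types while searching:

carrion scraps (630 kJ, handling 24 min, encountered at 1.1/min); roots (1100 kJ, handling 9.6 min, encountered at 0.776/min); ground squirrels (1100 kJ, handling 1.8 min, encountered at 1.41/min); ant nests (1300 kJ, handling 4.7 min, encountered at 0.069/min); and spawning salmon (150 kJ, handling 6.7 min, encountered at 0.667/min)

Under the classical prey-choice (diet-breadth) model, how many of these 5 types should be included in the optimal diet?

1

Profitabilities (E/h, kJ/min): ground squirrels 611, ant nests 277, roots 115, carrion scraps 26.2, spawning salmon 22.4. Add prey in this order while the next type's profitability exceeds the intake rate on those already taken.
Rate on top 1: 438.4. ant nests: 277 < 438.4 → exclude; stop.
Optimal diet: ground squirrels — 1 of 5 types.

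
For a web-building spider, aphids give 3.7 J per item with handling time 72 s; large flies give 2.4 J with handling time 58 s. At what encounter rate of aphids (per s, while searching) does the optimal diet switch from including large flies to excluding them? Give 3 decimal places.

0.057 per s

The zero-one rule: include large flies iff E₂/h₂ > λE₁/(1+λh₁). Equality gives the switch point.
λE₁h₂ = E₂ + λE₂h₁ ⇒ λ = E₂/(E₁h₂ − E₂h₁) = 2.4/(214.6 − 172.8) = 0.05742 per s.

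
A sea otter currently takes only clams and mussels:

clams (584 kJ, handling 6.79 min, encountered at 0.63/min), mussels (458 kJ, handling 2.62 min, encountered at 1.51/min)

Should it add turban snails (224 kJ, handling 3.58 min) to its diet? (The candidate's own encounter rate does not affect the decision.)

No

Intake rate on the current diet: R = (0.63×584 + 1.51×458) / (1 + 0.63×6.79 + 1.51×2.62) = 1060/9.234 = 114.7 kJ/min.
Profitability of turban snails: 224/3.58 = 62.57 kJ/min.
62.57 < 114.7, so adding turban snails would lower the average — exclude it.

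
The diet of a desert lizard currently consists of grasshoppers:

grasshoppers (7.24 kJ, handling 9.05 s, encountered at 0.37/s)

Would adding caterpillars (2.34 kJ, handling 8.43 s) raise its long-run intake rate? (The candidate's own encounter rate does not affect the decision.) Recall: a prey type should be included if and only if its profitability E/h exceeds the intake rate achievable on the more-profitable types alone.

No

Current rate: (0.37×7.24)/(1 + 0.37×9.05) = 0.616 kJ/s.
Profitability of caterpillars: 2.34/8.43 = 0.2776 kJ/s.
0.2776 < 0.616, so adding caterpillars would lower the average — exclude it.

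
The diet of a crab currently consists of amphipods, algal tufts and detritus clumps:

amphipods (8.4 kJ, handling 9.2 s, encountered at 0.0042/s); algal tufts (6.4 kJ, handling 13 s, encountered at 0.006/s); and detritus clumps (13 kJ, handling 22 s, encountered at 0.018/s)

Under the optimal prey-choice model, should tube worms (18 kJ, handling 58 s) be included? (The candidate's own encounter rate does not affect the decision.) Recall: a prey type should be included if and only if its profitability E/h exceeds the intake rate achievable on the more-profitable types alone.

Yes

Current rate: (0.0042×8.4 + 0.006×6.4 + 0.018×13)/(1 + 0.0042×9.2 + 0.006×13 + 0.018×22) = 0.2034 kJ/s.
tube worms: E/h = 18/58 = 0.3103 kJ/s.
0.3103 > 0.2034, so adding tube worms raises the average — include it.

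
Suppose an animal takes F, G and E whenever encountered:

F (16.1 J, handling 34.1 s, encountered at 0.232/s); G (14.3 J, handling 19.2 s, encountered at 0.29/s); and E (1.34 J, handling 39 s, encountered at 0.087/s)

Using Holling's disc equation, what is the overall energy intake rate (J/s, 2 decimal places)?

0.45 J/s

R = Σλ_iE_i / (1 + Σλ_ih_i)
Numerator: 0.232×16.1 + 0.29×14.3 + 0.087×1.34 = 7.999
Denominator: 1 + 0.232×34.1 + 0.29×19.2 + 0.087×39 = 17.87
R = 7.999/17.87 = 0.4476 J/s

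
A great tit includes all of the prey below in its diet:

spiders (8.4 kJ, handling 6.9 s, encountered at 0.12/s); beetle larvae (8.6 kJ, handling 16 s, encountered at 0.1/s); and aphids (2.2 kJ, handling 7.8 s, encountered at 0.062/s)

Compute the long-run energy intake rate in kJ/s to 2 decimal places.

R = Σλ_iE_i / (1 + Σλ_ih_i)
Numerator: 0.12×8.4 + 0.1×8.6 + 0.062×2.2 = 2.004
Denominator: 1 + 0.12×6.9 + 0.1×16 + 0.062×7.8 = 3.912
R = 2.004/3.912 = 0.5124 kJ/s

0.51 kJ/s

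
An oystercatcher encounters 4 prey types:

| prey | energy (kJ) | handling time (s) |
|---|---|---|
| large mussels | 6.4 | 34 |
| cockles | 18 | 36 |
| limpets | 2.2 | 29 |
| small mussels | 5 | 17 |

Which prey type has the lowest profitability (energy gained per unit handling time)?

limpets

In descending order of E/h:
cockles: 18/36 = 0.5 kJ/s
small mussels: 5/17 = 0.294 kJ/s
large mussels: 6.4/34 = 0.188 kJ/s
limpets: 2.2/29 = 0.0759 kJ/s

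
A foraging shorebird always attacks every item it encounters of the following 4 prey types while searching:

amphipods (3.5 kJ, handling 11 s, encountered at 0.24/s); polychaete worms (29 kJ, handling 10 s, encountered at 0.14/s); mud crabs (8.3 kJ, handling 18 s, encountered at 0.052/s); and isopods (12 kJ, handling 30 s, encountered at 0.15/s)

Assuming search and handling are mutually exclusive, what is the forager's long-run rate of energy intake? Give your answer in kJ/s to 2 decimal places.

0.68 kJ/s

Energy encountered per unit search time: 0.24×3.5 + 0.14×29 + 0.052×8.3 + 0.15×12 = 7.132 kJ/s.
Handling time per unit search time: 0.24×11 + 0.14×10 + 0.052×18 + 0.15×30 = 9.476.
Rate = 7.132/(1 + 9.476) = 0.6808 kJ/s.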